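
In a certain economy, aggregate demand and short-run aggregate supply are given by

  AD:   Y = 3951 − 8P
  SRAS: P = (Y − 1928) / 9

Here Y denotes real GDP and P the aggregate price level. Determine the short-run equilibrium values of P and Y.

Rearrange SRAS to Y = 1928 + 9P.
Set AD = SRAS: 3951 − 8P = 1928 + 9P, so 2023 = 17P and P = 119.
Then Y = 3951 − 8·119 = 2999.

P = 119, Y = 2999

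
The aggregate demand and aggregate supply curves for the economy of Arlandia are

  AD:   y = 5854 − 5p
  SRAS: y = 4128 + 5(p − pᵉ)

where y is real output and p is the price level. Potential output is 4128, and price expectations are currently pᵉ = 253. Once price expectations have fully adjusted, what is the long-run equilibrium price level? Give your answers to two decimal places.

Short run: with pᵉ = 253, SRAS is y = 2863 + 5p. Setting AD = SRAS gives 2991 = 10p, so p = 299.10 and y = 5854 − 5p = 4358.50.
Output 4358.50 is above potential 4128, so over time expected prices rise and SRAS shifts left until y returns to 4128.
Long run: y = 4128 on the AD curve gives 4128 = 5854 − 5p, so p = 345.20.

Long-run p = 345.20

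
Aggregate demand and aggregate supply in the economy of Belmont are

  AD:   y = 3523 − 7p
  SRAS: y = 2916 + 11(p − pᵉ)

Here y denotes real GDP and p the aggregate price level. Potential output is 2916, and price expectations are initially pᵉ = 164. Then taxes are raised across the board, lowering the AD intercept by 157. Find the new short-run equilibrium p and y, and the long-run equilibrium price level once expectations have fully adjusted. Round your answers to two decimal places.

Short run: p = 125.22, y = 2489.44. Long run: p = 64.29.

AD shifts left: new AD is y = 3366 − 7p. With pᵉ = 164, SRAS is y = 1112 + 11p.
Short run: 3366 − 7p = 1112 + 11p gives 2254 = 18p, so p = 125.22 and y = 3366 − 7p = 2489.44.
y = 2489.44 is below potential 2916; expectations adjust and SRAS shifts right until y = 2916.
Long run: on the new AD curve, 2916 = 3366 − 7p gives p = 64.29.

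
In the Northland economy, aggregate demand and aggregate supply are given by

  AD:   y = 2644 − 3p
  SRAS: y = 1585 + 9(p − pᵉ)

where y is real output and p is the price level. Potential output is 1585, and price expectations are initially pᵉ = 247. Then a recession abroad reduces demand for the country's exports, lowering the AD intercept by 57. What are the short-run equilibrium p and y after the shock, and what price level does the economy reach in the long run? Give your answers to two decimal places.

AD shifts left: new AD is y = 2587 − 3p. With pᵉ = 247, SRAS is y = 9p − 638.
Short run: 2587 − 3p = 9p − 638 gives 3225 = 12p, so p = 268.75 and y = 2587 − 3p = 1780.75.
y = 1780.75 is above potential 1585; expectations adjust and SRAS shifts left until y = 1585.
Long run: on the new AD curve, 1585 = 2587 − 3p gives p = 334.00.

Short run: p = 268.75, y = 1780.75. Long run: p = 334.00.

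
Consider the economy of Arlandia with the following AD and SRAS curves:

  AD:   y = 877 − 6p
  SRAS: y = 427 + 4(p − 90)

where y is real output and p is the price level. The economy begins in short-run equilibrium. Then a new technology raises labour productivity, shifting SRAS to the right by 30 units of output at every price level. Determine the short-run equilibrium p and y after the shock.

This is a positive supply shock: SRAS shifts right.
New SRAS: y = 97 + 4p.
Set AD = SRAS: 877 − 6p = 97 + 4p, so 780 = 10p and p = 78.
y = 877 − 6·78 = 409.

p = 78, y = 409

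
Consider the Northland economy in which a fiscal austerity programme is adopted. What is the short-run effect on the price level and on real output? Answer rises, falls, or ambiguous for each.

This is a negative demand shock: AD shifts left.
Moving along the upward-sloping SRAS curve, P falls and Y falls.

Price level: falls; output: falls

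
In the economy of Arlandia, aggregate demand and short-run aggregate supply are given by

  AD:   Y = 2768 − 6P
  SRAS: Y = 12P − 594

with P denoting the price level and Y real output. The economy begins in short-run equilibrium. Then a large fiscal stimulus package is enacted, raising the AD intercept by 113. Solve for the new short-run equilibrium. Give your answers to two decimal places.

P = 193.06, Y = 1722.67

This is a positive demand shock: AD shifts right.
New AD: Y = 2881 − 6P.
Set AD = SRAS: 2881 − 6P = 12P − 594, so 3475 = 18P and P = 193.06.
Substituting into AD, Y = 1722.67.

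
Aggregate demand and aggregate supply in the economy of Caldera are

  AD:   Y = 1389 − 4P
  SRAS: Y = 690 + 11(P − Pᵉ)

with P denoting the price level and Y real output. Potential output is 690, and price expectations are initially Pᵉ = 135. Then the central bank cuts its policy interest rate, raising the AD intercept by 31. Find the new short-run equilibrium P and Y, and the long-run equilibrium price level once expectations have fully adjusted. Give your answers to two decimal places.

AD shifts right: new AD is Y = 1420 − 4P. With Pᵉ = 135, SRAS is Y = 11P − 795.
Short run: 1420 − 4P = 11P − 795 gives 2215 = 15P, so P = 147.67 and Y = 1420 − 4P = 829.33.
Y = 829.33 is above potential 690; expectations adjust and SRAS shifts left until Y = 690.
Long run: on the new AD curve, 690 = 1420 − 4P gives P = 182.50.

Short run: P = 147.67, Y = 829.33. Long run: P = 182.50.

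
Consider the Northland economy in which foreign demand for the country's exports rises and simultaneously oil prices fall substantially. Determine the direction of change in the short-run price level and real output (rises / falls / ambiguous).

Price level: ambiguous; output: rises

The first event is a positive demand shock: AD shifts right, which by itself pushes P up and Y up.
The second is a favourable supply shock: SRAS shifts right, which by itself pushes P down and Y up.
The two shocks push P in opposite directions, so the effect on P is ambiguous. Both shocks push Y up, so Y rises.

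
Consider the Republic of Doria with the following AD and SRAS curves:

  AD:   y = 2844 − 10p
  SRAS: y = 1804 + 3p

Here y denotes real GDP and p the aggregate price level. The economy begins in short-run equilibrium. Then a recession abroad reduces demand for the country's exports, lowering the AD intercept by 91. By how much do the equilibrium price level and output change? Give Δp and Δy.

This is a negative demand shock: AD shifts left.
New AD: y = 2753 − 10p.
Set AD = SRAS: 2753 − 10p = 1804 + 3p, so 949 = 13p and p = 73.
y = 2753 − 10·73 = 2023.
Initially p = 80, y = 2044, so Δp = -7 and Δy = -21.

Δp = -7, Δy = -21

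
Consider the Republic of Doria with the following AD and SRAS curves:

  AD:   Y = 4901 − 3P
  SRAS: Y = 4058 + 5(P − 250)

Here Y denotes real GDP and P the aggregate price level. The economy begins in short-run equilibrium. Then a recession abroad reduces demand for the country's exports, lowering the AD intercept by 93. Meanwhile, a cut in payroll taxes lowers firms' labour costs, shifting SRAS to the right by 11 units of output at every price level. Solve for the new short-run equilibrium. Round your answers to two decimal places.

P = 248.63, Y = 4062.13

After both shocks: AD is Y = 4808 − 3P and SRAS is Y = 2819 + 5P.
Setting them equal: 1989 = 8P, so P = 248.63.
Substituting into AD, Y = 4062.13.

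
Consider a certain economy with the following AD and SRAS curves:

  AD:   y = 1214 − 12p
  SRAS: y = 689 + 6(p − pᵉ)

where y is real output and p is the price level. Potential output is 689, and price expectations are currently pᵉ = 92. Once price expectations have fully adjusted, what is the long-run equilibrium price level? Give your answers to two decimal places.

Short run: with pᵉ = 92, SRAS is y = 137 + 6p. Setting AD = SRAS gives 1077 = 18p, so p = 59.83 and y = 1214 − 12p = 496.00.
Output 496.00 is below potential 689, so over time expected prices fall and SRAS shifts right until y returns to 689.
Long run: y = 689 on the AD curve gives 689 = 1214 − 12p, so p = 43.75.

Long-run p = 43.75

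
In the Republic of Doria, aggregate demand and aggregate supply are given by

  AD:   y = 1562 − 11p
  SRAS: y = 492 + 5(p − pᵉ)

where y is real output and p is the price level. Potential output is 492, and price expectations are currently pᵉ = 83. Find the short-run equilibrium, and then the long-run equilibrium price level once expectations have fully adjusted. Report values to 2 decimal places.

Short run: p = 92.81, y = 541.06. Long run: p = 97.27.

Short run: with pᵉ = 83, SRAS is y = 77 + 5p. Setting AD = SRAS gives 1485 = 16p, so p = 92.81 and y = 1562 − 11p = 541.06.
Output 541.06 is above potential 492, so over time expected prices rise and SRAS shifts left until y returns to 492.
Long run: y = 492 on the AD curve gives 492 = 1562 − 11p, so p = 97.27.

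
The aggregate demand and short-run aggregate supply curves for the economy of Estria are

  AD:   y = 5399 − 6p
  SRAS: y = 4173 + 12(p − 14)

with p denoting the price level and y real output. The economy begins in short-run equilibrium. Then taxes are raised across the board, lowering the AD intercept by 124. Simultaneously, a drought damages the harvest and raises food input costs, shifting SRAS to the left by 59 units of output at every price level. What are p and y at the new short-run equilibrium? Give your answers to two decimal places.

After both shocks: AD is y = 5275 − 6p and SRAS is y = 3946 + 12p.
Setting them equal: 1329 = 18p, so p = 73.83.
Substituting into AD, y = 4832.00.

p = 73.83, y = 4832.00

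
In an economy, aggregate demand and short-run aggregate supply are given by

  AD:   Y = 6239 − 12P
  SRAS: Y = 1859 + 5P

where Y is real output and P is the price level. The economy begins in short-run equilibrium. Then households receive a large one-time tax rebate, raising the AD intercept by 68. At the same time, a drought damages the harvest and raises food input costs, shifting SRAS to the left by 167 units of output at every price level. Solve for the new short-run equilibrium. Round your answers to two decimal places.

After both shocks: AD is Y = 6307 − 12P and SRAS is Y = 1692 + 5P.
Setting them equal: 4615 = 17P, so P = 271.47.
Substituting into AD, Y = 3049.35.

P = 271.47, Y = 3049.35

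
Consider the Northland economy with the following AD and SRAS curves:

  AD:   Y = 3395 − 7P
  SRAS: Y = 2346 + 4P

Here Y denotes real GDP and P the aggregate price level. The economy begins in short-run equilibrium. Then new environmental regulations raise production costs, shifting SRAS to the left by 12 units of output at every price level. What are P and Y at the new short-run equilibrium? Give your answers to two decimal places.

P = 96.45, Y = 2719.82

This is a negative supply shock: SRAS shifts left.
New SRAS: Y = 2334 + 4P.
Set AD = SRAS: 3395 − 7P = 2334 + 4P, so 1061 = 11P and P = 96.45.
Substituting into AD, Y = 2719.82.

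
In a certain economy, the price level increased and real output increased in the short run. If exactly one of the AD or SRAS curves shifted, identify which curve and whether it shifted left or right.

AD shifted right

P rose and Y rose. An AD shift moves P and Y in the same direction; an SRAS shift moves them in opposite directions.
Here P and Y moved in the same direction, so the AD curve shifted.
Since Y rose, AD shifted right.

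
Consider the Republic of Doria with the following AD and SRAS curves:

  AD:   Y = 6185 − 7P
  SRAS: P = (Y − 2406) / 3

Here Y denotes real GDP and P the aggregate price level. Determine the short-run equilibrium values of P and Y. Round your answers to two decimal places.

Rearrange SRAS to Y = 2406 + 3P.
Set AD = SRAS: 6185 − 7P = 2406 + 3P, so 3779 = 10P and P = 377.90.
Substituting into AD, Y = 6185 − 7P = 3539.70.

P = 377.90, Y = 3539.70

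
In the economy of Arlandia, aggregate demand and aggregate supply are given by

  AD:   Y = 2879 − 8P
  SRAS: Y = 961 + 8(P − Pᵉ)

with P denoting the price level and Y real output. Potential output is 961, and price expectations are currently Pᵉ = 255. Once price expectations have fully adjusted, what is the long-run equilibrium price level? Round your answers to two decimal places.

Short run: with Pᵉ = 255, SRAS is Y = 8P − 1079. Setting AD = SRAS gives 3958 = 16P, so P = 247.38 and Y = 2879 − 8P = 900.00.
Output 900.00 is below potential 961, so over time expected prices fall and SRAS shifts right until Y returns to 961.
Long run: Y = 961 on the AD curve gives 961 = 2879 − 8P, so P = 239.75.

Long-run P = 239.75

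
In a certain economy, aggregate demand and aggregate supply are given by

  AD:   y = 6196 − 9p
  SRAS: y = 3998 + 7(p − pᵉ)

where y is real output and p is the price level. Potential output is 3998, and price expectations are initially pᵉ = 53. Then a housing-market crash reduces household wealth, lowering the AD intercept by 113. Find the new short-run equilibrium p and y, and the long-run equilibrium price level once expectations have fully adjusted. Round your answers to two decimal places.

AD shifts left: new AD is y = 6083 − 9p. With pᵉ = 53, SRAS is y = 3627 + 7p.
Short run: 6083 − 9p = 3627 + 7p gives 2456 = 16p, so p = 153.50 and y = 6083 − 9p = 4701.50.
y = 4701.50 is above potential 3998; expectations adjust and SRAS shifts left until y = 3998.
Long run: on the new AD curve, 3998 = 6083 − 9p gives p = 231.67.

Short run: p = 153.50, y = 4701.50. Long run: p = 231.67.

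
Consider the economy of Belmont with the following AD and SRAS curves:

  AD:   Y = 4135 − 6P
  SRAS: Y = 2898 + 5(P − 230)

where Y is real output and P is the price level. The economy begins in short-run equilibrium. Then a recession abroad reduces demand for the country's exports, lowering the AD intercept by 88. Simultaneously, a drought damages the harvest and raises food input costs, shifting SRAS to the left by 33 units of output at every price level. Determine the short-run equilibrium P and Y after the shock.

After both shocks: AD is Y = 4047 − 6P and SRAS is Y = 1715 + 5P.
Setting them equal: 2332 = 11P, so P = 212.
Y = 4047 − 6·212 = 2775.

P = 212, Y = 2775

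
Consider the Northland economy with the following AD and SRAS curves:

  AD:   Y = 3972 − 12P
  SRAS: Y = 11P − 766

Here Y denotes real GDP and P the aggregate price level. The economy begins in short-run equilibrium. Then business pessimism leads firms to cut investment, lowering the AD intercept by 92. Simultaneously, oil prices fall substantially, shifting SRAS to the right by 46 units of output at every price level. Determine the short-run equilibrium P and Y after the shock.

After both shocks: AD is Y = 3880 − 12P and SRAS is Y = 11P − 720.
Setting them equal: 4600 = 23P, so P = 200.
Y = 3880 − 12·200 = 1480.

P = 200, Y = 1480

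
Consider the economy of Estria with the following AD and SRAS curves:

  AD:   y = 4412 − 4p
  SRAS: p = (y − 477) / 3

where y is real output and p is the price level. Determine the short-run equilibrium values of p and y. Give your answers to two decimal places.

Rearrange SRAS to y = 477 + 3p.
Set AD = SRAS: 4412 − 4p = 477 + 3p, so 3935 = 7p and p = 562.14.
Substituting into AD, y = 4412 − 4p = 2163.43.

p = 562.14, y = 2163.43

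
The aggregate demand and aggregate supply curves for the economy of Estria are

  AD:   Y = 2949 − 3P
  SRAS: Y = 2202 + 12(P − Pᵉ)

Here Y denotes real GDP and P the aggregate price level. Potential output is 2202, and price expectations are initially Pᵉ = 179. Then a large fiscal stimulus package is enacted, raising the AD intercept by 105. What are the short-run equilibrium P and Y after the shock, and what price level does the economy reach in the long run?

AD shifts right: new AD is Y = 3054 − 3P. With Pᵉ = 179, SRAS is Y = 54 + 12P.
Short run: 3054 − 3P = 54 + 12P gives 3000 = 15P, so P = 200 and Y = 3054 − 3·200 = 2454.
Y = 2454 is above potential 2202; expectations adjust and SRAS shifts left until Y = 2202.
Long run: on the new AD curve, 2202 = 3054 − 3P gives P = 284.

Short run: P = 200, Y = 2454. Long run: P = 284.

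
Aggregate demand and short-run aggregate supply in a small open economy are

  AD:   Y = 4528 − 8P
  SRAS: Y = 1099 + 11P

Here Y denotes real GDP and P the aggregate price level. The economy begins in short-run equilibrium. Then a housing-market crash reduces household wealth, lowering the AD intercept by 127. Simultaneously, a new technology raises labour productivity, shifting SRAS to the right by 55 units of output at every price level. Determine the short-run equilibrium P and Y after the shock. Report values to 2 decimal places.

After both shocks: AD is Y = 4401 − 8P and SRAS is Y = 1154 + 11P.
Setting them equal: 3247 = 19P, so P = 170.89.
Substituting into AD, Y = 3033.84.

P = 170.89, Y = 3033.84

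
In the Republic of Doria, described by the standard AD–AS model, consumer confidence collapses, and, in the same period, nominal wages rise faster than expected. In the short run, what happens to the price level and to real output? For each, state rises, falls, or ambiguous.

Price level: ambiguous; output: falls

The first event is a negative demand shock: AD shifts left, which by itself pushes P down and Y down.
The second is an adverse supply shock: SRAS shifts left, which by itself pushes P up and Y down.
The two shocks push P in opposite directions, so the effect on P is ambiguous. Both shocks push Y down, so Y falls.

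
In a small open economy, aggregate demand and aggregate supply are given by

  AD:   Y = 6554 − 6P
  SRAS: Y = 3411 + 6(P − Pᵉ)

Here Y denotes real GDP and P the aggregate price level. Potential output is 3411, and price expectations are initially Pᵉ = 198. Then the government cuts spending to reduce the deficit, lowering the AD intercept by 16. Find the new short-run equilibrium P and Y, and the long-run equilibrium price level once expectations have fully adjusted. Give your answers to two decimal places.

Short run: P = 359.58, Y = 4380.50. Long run: P = 521.17.

AD shifts left: new AD is Y = 6538 − 6P. With Pᵉ = 198, SRAS is Y = 2223 + 6P.
Short run: 6538 − 6P = 2223 + 6P gives 4315 = 12P, so P = 359.58 and Y = 6538 − 6P = 4380.50.
Y = 4380.50 is above potential 3411; expectations adjust and SRAS shifts left until Y = 3411.
Long run: on the new AD curve, 3411 = 6538 − 6P gives P = 521.17.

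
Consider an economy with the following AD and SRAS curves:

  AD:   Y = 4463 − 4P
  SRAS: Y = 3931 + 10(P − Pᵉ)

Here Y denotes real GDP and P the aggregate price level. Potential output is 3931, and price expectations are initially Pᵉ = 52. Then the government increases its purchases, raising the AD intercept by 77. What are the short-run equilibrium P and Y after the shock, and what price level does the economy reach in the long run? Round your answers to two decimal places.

Short run: P = 80.64, Y = 4217.43. Long run: P = 152.25.

AD shifts right: new AD is Y = 4540 − 4P. With Pᵉ = 52, SRAS is Y = 3411 + 10P.
Short run: 4540 − 4P = 3411 + 10P gives 1129 = 14P, so P = 80.64 and Y = 4540 − 4P = 4217.43.
Y = 4217.43 is above potential 3931; expectations adjust and SRAS shifts left until Y = 3931.
Long run: on the new AD curve, 3931 = 4540 − 4P gives P = 152.25.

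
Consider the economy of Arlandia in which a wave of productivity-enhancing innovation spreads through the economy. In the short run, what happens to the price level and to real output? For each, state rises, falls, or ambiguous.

This is a favourable supply shock: SRAS shifts right.
Moving along the downward-sloping AD curve, P falls and Y rises.

Price level: falls; output: rises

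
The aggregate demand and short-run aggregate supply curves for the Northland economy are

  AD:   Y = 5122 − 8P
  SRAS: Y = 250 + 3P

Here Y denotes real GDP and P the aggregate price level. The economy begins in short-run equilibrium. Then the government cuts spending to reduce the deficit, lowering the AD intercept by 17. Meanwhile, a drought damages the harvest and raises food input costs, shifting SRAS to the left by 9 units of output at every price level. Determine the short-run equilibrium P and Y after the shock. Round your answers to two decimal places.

P = 442.18, Y = 1567.55

After both shocks: AD is Y = 5105 − 8P and SRAS is Y = 241 + 3P.
Setting them equal: 4864 = 11P, so P = 442.18.
Substituting into AD, Y = 1567.55.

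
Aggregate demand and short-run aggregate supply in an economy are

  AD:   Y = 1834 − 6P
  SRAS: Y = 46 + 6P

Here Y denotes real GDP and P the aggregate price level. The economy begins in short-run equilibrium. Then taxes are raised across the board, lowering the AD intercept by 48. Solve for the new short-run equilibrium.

This is a negative demand shock: AD shifts left.
New AD: Y = 1786 − 6P.
Set AD = SRAS: 1786 − 6P = 46 + 6P, so 1740 = 12P and P = 145.
Y = 1786 − 6·145 = 916.

P = 145, Y = 916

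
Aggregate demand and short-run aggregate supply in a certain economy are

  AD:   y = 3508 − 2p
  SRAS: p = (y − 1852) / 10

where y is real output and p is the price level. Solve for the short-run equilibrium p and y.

p = 138, y = 3232

Rearrange SRAS to y = 1852 + 10p.
Set AD = SRAS: 3508 − 2p = 1852 + 10p, so 1656 = 12p and p = 138.
Then y = 3508 − 2·138 = 3232.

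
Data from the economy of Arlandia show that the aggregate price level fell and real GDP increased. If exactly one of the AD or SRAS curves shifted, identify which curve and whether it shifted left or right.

P fell and Y rose. An AD shift moves P and Y in the same direction; an SRAS shift moves them in opposite directions.
Here P and Y moved in opposite directions, so the SRAS curve shifted.
Since Y rose, SRAS shifted right.

SRAS shifted right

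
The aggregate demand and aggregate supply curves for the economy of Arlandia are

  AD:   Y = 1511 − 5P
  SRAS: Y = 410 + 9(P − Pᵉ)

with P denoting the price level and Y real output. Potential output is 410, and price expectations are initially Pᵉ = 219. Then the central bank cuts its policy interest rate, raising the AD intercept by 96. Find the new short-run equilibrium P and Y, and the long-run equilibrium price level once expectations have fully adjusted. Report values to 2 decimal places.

Short run: P = 226.29, Y = 475.57. Long run: P = 239.40.

AD shifts right: new AD is Y = 1607 − 5P. With Pᵉ = 219, SRAS is Y = 9P − 1561.
Short run: 1607 − 5P = 9P − 1561 gives 3168 = 14P, so P = 226.29 and Y = 1607 − 5P = 475.57.
Y = 475.57 is above potential 410; expectations adjust and SRAS shifts left until Y = 410.
Long run: on the new AD curve, 410 = 1607 − 5P gives P = 239.40.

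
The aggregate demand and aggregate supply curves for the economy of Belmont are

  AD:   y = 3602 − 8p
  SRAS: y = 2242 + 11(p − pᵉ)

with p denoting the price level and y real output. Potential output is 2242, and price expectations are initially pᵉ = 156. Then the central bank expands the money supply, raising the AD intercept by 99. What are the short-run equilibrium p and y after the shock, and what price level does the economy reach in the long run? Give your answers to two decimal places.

AD shifts right: new AD is y = 3701 − 8p. With pᵉ = 156, SRAS is y = 526 + 11p.
Short run: 3701 − 8p = 526 + 11p gives 3175 = 19p, so p = 167.11 and y = 3701 − 8p = 2364.16.
y = 2364.16 is above potential 2242; expectations adjust and SRAS shifts left until y = 2242.
Long run: on the new AD curve, 2242 = 3701 − 8p gives p = 182.38.

Short run: p = 167.11, y = 2364.16. Long run: p = 182.38.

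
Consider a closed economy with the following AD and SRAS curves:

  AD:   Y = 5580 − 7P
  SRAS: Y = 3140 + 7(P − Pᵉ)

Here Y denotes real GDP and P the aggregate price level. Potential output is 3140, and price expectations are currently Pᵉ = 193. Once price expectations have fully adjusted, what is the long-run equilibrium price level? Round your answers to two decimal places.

Long-run P = 348.57

Short run: with Pᵉ = 193, SRAS is Y = 1789 + 7P. Setting AD = SRAS gives 3791 = 14P, so P = 270.79 and Y = 5580 − 7P = 3684.50.
Output 3684.50 is above potential 3140, so over time expected prices rise and SRAS shifts left until Y returns to 3140.
Long run: Y = 3140 on the AD curve gives 3140 = 5580 − 7P, so P = 348.57.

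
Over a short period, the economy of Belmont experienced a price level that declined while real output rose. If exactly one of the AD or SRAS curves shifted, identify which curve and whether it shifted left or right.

SRAS shifted right

P fell and Y rose. An AD shift moves P and Y in the same direction; an SRAS shift moves them in opposite directions.
Here P and Y moved in opposite directions, so the SRAS curve shifted.
Since Y rose, SRAS shifted right.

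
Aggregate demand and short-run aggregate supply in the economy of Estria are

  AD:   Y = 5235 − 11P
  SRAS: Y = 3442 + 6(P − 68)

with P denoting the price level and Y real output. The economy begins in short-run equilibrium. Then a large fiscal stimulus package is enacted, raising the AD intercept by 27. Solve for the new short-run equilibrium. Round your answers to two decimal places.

This is a positive demand shock: AD shifts right.
New AD: Y = 5262 − 11P.
SRAS can be written Y = 3034 + 6P.
Set AD = SRAS: 5262 − 11P = 3034 + 6P, so 2228 = 17P and P = 131.06.
Substituting into AD, Y = 3820.35.

P = 131.06, Y = 3820.35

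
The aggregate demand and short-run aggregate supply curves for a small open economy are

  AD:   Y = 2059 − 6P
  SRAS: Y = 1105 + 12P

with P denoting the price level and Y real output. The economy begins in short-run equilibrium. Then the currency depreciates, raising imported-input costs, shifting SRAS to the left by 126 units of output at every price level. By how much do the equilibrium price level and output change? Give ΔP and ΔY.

This is a negative supply shock: SRAS shifts left.
New SRAS: Y = 979 + 12P.
Set AD = SRAS: 2059 − 6P = 979 + 12P, so 1080 = 18P and P = 60.
Y = 2059 − 6·60 = 1699.
Initially P = 53, Y = 1741, so ΔP = +7 and ΔY = -42.

ΔP = +7, ΔY = -42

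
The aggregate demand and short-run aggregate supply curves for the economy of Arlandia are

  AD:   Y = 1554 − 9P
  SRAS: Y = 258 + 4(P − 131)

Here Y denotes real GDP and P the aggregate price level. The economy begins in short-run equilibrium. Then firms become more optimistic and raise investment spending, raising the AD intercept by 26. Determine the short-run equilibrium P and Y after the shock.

This is a positive demand shock: AD shifts right.
New AD: Y = 1580 − 9P.
SRAS can be written Y = 4P − 266.
Set AD = SRAS: 1580 − 9P = 4P − 266, so 1846 = 13P and P = 142.
Y = 1580 − 9·142 = 302.

P = 142, Y = 302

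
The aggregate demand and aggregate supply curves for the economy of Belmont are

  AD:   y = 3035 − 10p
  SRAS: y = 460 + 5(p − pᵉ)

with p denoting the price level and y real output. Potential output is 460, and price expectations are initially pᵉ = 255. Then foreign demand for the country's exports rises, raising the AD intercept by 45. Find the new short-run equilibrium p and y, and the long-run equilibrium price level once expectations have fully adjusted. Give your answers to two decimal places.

Short run: p = 259.67, y = 483.33. Long run: p = 262.00.

AD shifts right: new AD is y = 3080 − 10p. With pᵉ = 255, SRAS is y = 5p − 815.
Short run: 3080 − 10p = 5p − 815 gives 3895 = 15p, so p = 259.67 and y = 3080 − 10p = 483.33.
y = 483.33 is above potential 460; expectations adjust and SRAS shifts left until y = 460.
Long run: on the new AD curve, 460 = 3080 − 10p gives p = 262.00.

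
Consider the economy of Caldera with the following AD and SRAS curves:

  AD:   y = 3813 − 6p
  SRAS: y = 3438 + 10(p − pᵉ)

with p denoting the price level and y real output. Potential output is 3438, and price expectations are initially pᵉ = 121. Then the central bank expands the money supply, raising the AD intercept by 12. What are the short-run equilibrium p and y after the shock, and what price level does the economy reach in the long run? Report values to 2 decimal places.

AD shifts right: new AD is y = 3825 − 6p. With pᵉ = 121, SRAS is y = 2228 + 10p.
Short run: 3825 − 6p = 2228 + 10p gives 1597 = 16p, so p = 99.81 and y = 3825 − 6p = 3226.13.
y = 3226.13 is below potential 3438; expectations adjust and SRAS shifts right until y = 3438.
Long run: on the new AD curve, 3438 = 3825 − 6p gives p = 64.50.

Short run: p = 99.81, y = 3226.13. Long run: p = 64.50.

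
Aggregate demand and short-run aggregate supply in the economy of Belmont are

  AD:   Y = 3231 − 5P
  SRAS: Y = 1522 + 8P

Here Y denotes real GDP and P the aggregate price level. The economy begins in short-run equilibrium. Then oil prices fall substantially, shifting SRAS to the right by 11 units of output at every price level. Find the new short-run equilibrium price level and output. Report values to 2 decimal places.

This is a positive supply shock: SRAS shifts right.
New SRAS: Y = 1533 + 8P.
Set AD = SRAS: 3231 − 5P = 1533 + 8P, so 1698 = 13P and P = 130.62.
Substituting into AD, Y = 2577.92.

P = 130.62, Y = 2577.92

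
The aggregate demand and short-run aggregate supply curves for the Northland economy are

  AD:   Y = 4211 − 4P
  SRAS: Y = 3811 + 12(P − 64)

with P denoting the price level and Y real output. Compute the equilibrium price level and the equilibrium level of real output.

Write SRAS as Y = 3811 + 12P − 768 = 3043 + 12P.
Set AD = SRAS: 4211 − 4P = 3043 + 12P, so 1168 = 16P and P = 73.
Then Y = 4211 − 4·73 = 3919.

P = 73, Y = 3919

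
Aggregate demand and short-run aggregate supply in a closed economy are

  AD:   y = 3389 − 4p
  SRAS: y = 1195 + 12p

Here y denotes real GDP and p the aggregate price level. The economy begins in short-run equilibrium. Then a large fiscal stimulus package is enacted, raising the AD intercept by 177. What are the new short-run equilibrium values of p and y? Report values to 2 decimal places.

This is a positive demand shock: AD shifts right.
New AD: y = 3566 − 4p.
Set AD = SRAS: 3566 − 4p = 1195 + 12p, so 2371 = 16p and p = 148.19.
Substituting into AD, y = 2973.25.

p = 148.19, y = 2973.25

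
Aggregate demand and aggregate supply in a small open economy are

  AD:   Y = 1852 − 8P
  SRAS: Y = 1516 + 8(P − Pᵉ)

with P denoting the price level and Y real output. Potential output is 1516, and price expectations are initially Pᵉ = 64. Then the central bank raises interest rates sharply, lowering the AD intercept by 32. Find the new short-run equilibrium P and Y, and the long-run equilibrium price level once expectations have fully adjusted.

AD shifts left: new AD is Y = 1820 − 8P. With Pᵉ = 64, SRAS is Y = 1004 + 8P.
Short run: 1820 − 8P = 1004 + 8P gives 816 = 16P, so P = 51 and Y = 1820 − 8·51 = 1412.
Y = 1412 is below potential 1516; expectations adjust and SRAS shifts right until Y = 1516.
Long run: on the new AD curve, 1516 = 1820 − 8P gives P = 38.

Short run: P = 51, Y = 1412. Long run: P = 38.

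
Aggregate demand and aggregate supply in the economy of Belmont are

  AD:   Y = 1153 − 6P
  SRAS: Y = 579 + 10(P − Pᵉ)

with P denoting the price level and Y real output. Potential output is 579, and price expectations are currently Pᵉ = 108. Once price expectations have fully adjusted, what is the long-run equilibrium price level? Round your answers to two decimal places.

Long-run P = 95.67

Short run: with Pᵉ = 108, SRAS is Y = 10P − 501. Setting AD = SRAS gives 1654 = 16P, so P = 103.38 and Y = 1153 − 6P = 532.75.
Output 532.75 is below potential 579, so over time expected prices fall and SRAS shifts right until Y returns to 579.
Long run: Y = 579 on the AD curve gives 579 = 1153 − 6P, so P = 95.67.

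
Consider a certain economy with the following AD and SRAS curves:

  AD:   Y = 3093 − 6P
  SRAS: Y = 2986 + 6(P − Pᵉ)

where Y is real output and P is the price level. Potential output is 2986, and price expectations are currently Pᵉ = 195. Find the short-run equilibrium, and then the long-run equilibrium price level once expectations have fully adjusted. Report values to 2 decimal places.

Short run: P = 106.42, Y = 2454.50. Long run: P = 17.83.

Short run: with Pᵉ = 195, SRAS is Y = 1816 + 6P. Setting AD = SRAS gives 1277 = 12P, so P = 106.42 and Y = 3093 − 6P = 2454.50.
Output 2454.50 is below potential 2986, so over time expected prices fall and SRAS shifts right until Y returns to 2986.
Long run: Y = 2986 on the AD curve gives 2986 = 3093 − 6P, so P = 17.83.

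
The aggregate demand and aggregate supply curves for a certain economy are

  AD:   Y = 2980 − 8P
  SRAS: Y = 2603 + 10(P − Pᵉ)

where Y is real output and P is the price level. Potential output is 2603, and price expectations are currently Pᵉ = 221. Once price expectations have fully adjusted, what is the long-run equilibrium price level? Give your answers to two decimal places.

Long-run P = 47.13

Short run: with Pᵉ = 221, SRAS is Y = 393 + 10P. Setting AD = SRAS gives 2587 = 18P, so P = 143.72 and Y = 2980 − 8P = 1830.22.
Output 1830.22 is below potential 2603, so over time expected prices fall and SRAS shifts right until Y returns to 2603.
Long run: Y = 2603 on the AD curve gives 2603 = 2980 − 8P, so P = 47.13.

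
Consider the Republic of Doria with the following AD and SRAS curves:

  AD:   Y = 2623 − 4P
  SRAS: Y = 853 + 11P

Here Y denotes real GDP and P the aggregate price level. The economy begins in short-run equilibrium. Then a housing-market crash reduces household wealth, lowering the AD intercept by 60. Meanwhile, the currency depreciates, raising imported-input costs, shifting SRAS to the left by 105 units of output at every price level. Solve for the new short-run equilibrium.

After both shocks: AD is Y = 2563 − 4P and SRAS is Y = 748 + 11P.
Setting them equal: 1815 = 15P, so P = 121.
Y = 2563 − 4·121 = 2079.

P = 121, Y = 2079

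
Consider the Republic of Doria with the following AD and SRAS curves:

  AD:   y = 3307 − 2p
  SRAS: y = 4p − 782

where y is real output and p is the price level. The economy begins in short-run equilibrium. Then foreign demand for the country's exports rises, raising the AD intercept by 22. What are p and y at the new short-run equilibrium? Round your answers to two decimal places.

This is a positive demand shock: AD shifts right.
New AD: y = 3329 − 2p.
Set AD = SRAS: 3329 − 2p = 4p − 782, so 4111 = 6p and p = 685.17.
Substituting into AD, y = 1958.67.

p = 685.17, y = 1958.67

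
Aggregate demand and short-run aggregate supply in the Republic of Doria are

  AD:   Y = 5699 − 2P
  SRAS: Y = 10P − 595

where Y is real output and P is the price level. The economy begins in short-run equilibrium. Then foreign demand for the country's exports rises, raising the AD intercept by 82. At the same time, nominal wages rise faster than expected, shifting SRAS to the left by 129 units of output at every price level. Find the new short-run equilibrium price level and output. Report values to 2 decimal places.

P = 542.08, Y = 4696.83

After both shocks: AD is Y = 5781 − 2P and SRAS is Y = 10P − 724.
Setting them equal: 6505 = 12P, so P = 542.08.
Substituting into AD, Y = 4696.83.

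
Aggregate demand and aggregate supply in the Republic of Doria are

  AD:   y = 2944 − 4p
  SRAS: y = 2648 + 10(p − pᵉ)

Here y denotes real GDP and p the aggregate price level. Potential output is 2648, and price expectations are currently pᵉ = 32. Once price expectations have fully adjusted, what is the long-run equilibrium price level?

Long-run p = 74

Short run: with pᵉ = 32, SRAS is y = 2328 + 10p. Setting AD = SRAS gives 616 = 14p, so p = 44 and y = 2944 − 4·44 = 2768.
Output 2768 is above potential 2648, so over time expected prices rise and SRAS shifts left until y returns to 2648.
Long run: y = 2648 on the AD curve gives 2648 = 2944 − 4p, so p = 74.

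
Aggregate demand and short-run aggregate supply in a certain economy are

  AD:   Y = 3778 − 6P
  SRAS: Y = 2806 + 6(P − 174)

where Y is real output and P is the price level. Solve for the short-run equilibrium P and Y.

Write SRAS as Y = 2806 + 6P − 1044 = 1762 + 6P.
Set AD = SRAS: 3778 − 6P = 1762 + 6P, so 2016 = 12P and P = 168.
Then Y = 3778 − 6·168 = 2770.

P = 168, Y = 2770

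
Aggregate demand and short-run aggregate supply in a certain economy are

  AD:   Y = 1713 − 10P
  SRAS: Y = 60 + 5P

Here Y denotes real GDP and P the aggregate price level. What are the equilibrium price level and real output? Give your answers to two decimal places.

Set AD = SRAS: 1713 − 10P = 60 + 5P, so 1653 = 15P and P = 110.20.
Substituting into AD, Y = 1713 − 10P = 611.00.

P = 110.20, Y = 611.00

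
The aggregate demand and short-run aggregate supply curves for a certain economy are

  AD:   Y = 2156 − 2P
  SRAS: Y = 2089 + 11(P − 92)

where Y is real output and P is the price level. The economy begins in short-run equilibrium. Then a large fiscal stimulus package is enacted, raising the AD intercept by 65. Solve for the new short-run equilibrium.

P = 88, Y = 2045

This is a positive demand shock: AD shifts right.
New AD: Y = 2221 − 2P.
SRAS can be written Y = 1077 + 11P.
Set AD = SRAS: 2221 − 2P = 1077 + 11P, so 1144 = 13P and P = 88.
Y = 2221 − 2·88 = 2045.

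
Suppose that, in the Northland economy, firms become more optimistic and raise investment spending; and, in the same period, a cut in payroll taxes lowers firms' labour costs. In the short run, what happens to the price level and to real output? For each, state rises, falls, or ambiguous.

The first event is a positive demand shock: AD shifts right, which by itself pushes P up and Y up.
The second is a favourable supply shock: SRAS shifts right, which by itself pushes P down and Y up.
The two shocks push P in opposite directions, so the effect on P is ambiguous. Both shocks push Y up, so Y rises.

Price level: ambiguous; output: rises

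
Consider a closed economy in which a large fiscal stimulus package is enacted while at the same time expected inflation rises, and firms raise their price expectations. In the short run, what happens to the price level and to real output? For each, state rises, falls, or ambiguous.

The first event is a positive demand shock: AD shifts right, which by itself pushes P up and Y up.
The second is an adverse supply shock: SRAS shifts left, which by itself pushes P up and Y down.
Both shocks push P up, so P rises. The two shocks push Y in opposite directions, so the effect on Y is ambiguous.

Price level: rises; output: ambiguous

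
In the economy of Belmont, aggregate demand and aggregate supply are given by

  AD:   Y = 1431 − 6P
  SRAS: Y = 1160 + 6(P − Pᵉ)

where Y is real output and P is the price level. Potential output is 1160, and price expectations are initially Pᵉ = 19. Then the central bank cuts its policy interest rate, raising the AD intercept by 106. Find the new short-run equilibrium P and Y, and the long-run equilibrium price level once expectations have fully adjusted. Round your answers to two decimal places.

AD shifts right: new AD is Y = 1537 − 6P. With Pᵉ = 19, SRAS is Y = 1046 + 6P.
Short run: 1537 − 6P = 1046 + 6P gives 491 = 12P, so P = 40.92 and Y = 1537 − 6P = 1291.50.
Y = 1291.50 is above potential 1160; expectations adjust and SRAS shifts left until Y = 1160.
Long run: on the new AD curve, 1160 = 1537 − 6P gives P = 62.83.

Short run: P = 40.92, Y = 1291.50. Long run: P = 62.83.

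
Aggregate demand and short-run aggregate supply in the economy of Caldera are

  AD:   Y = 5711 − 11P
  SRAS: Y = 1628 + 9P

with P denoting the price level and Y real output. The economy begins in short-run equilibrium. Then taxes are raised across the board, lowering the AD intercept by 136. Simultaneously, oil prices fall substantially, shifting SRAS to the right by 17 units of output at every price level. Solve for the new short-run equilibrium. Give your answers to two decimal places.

P = 196.50, Y = 3413.50

After both shocks: AD is Y = 5575 − 11P and SRAS is Y = 1645 + 9P.
Setting them equal: 3930 = 20P, so P = 196.50.
Substituting into AD, Y = 3413.50.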